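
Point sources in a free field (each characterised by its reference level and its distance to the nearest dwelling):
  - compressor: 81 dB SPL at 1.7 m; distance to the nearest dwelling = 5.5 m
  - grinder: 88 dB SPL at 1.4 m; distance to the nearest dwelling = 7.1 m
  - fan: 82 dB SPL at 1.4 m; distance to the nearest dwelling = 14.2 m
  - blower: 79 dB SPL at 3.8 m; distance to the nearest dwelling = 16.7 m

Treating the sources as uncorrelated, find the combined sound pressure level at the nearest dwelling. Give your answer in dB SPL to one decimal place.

76.3 dB SPL

Apply inverse-square spreading to bring every level to the receiver, then sum 10^(L/10).
compressor: 81 − 20·log₁₀(5.5/1.7) = 81 − 10.20 = 70.80 dB SPL.
grinder: 88 − 20·log₁₀(7.1/1.4) = 88 − 14.10 = 73.90 dB SPL.
fan: 82 − 20·log₁₀(14.2/1.4) = 82 − 20.12 = 61.88 dB SPL.
blower: 79 − 20·log₁₀(16.7/3.8) = 79 − 12.86 = 66.14 dB SPL.
Σ 10^(L/10) = 4.221e+07 → L_total = 10·log₁₀(4.221e+07) = 76.25 dB SPL.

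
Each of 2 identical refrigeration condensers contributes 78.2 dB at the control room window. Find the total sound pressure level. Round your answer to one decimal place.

81.2 dB

N identical incoherent sources raise the level by 10·log₁₀ N.
L_total = 78.2 + 10·log₁₀(2) = 78.2 + 3.010 = 81.21 dB.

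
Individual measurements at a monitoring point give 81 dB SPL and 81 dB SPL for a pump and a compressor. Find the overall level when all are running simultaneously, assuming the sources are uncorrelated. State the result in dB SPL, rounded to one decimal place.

84.0 dB SPL

For uncorrelated sources the intensities add, so convert each level to linear form, sum, and take 10·log₁₀ of the total.
Σ 10^(L/10) = 10^(81/10) + 10^(81/10) = 2.518e+08.
L_total = 10·log₁₀(2.518e+08) = 84.01 dB SPL.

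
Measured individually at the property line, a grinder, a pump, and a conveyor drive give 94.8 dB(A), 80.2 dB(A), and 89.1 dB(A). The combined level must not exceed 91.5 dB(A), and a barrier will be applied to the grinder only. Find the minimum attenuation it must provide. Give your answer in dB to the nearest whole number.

8 dB

Everything except the grinder sums to 10^(80.2/10) + 10^(89.1/10) = 9.175e+08 in linear terms, 89.63 dB(A).
To meet 91.5 dB(A) overall, the treated grinder may contribute at most 10^(91.5/10) − 9.175e+08 = 4.950e+08, i.e. 86.95 dB(A).
So the grinder must be reduced from 94.8 to 86.95 dB(A): IL = 7.85 dB.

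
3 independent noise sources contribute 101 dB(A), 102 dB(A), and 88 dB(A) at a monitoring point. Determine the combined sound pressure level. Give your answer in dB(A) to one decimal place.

Incoherent sources combine by intensity addition: L_total = 10·log₁₀(Σ 10^(L_i/10)).
Σ 10^(L/10) = 10^(101/10) + 10^(102/10) + 10^(88/10) = 2.907e+10.
L_total = 10·log₁₀(2.907e+10) = 104.63 dB(A).

104.6 dB(A)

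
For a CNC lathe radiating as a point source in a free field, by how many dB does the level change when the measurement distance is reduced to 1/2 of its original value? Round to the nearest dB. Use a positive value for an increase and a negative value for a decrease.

With spherical spreading the level changes by −20·log₁₀(r₂/r₁).
ΔL = −20·log₁₀(0.5) = +6.02 dB.

+6 dB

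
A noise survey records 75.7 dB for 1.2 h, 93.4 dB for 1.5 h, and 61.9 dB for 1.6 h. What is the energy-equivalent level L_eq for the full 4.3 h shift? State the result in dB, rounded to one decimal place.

Weight each interval's intensity by its duration and average over T = 4.3 h:
Σ tᵢ·10^(Lᵢ/10) = 1.2·10^(75.7/10) + 1.5·10^(93.4/10) + 1.6·10^(61.9/10) = 3.329e+09.
L_eq = 10·log₁₀(3.329e+09/4.3) = 88.89 dB.

88.9 dB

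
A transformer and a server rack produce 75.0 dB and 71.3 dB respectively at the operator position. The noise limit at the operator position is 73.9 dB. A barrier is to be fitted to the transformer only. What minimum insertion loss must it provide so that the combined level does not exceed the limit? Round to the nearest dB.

5 dB

The untreated sources together contribute 10^(71.3/10) = 1.349e+07, i.e. 71.30 dB.
The limit corresponds to 10^(73.9/10) = 2.455e+07; subtracting the fixed part leaves 1.106e+07 for the transformer, i.e. 70.44 dB.
Required insertion loss = 75.0 − 70.44 = 4.56 dB.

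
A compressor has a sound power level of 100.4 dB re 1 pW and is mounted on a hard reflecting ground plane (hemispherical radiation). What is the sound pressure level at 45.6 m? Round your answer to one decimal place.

The power spreads over a hemisphere of area 2π·r², so L_p = L_w − 10·log₁₀(2π·r²).
2π·r² = 1.307e+04 m², 10·log₁₀ of that is 41.161 dB.
L_p = 100.4 − 41.161 = 59.24 dB.

59.2 dB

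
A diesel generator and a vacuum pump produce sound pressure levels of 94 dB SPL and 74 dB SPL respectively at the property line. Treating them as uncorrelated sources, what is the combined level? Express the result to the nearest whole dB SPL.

For uncorrelated sources the intensities add, so convert each level to linear form, sum, and take 10·log₁₀ of the total.
Σ 10^(L/10) = 10^(94/10) + 10^(74/10) = 2.537e+09.
L_total = 10·log₁₀(2.537e+09) = 94.04 dB SPL.

94 dB SPL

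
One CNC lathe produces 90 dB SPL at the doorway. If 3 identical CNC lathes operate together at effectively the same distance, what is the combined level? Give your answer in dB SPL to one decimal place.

94.8 dB SPL

With 3 equal, uncorrelated contributions the intensity is 3× that of one unit, giving a rise of 10·log₁₀ 3.
L_total = 90 + 10·log₁₀(3) = 90 + 4.771 = 94.77 dB SPL.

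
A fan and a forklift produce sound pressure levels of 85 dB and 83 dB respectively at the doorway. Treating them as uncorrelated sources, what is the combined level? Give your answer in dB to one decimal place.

87.1 dB

For uncorrelated sources the intensities add, so convert each level to linear form, sum, and take 10·log₁₀ of the total.
Σ 10^(L/10) = 10^(85/10) + 10^(83/10) = 5.158e+08.
L_total = 10·log₁₀(5.158e+08) = 87.12 dB.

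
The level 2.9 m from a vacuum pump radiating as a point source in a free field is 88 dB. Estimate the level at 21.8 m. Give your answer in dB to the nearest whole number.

70 dB

Point-source attenuation: ΔL = 20·log₁₀(r₂/r₁) = 20·log₁₀(21.8/2.9) = 17.521 dB.
L₂ = 88 − 20·log₁₀(21.8/2.9) = 88 − 17.521 = 70.48 dB.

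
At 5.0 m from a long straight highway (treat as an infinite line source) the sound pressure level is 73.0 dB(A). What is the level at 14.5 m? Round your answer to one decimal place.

68.4 dB(A)

Cylindrical spreading from a line source gives a 10·log₁₀(r₂/r₁) drop.
L₂ = 73.0 − 10·log₁₀(14.5/5.0) = 73.0 − 4.624 = 68.38 dB(A).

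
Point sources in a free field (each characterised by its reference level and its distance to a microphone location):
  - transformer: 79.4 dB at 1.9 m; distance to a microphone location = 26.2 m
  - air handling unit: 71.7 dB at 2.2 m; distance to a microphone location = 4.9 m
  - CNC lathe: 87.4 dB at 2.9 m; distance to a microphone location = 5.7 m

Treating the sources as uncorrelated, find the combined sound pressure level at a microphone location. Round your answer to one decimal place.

81.6 dB

Apply inverse-square spreading to bring every level to the receiver, then sum 10^(L/10).
transformer: 79.4 − 20·log₁₀(26.2/1.9) = 79.4 − 22.79 = 56.61 dB.
air handling unit: 71.7 − 20·log₁₀(4.9/2.2) = 71.7 − 6.96 = 64.74 dB.
CNC lathe: 87.4 − 20·log₁₀(5.7/2.9) = 87.4 − 5.87 = 81.53 dB.
Σ 10^(L/10) = 1.457e+08 → L_total = 10·log₁₀(1.457e+08) = 81.63 dB.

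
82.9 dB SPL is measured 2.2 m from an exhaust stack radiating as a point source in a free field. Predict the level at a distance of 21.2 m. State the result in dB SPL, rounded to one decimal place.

63.2 dB SPL

Spherical spreading from a point source gives a 20·log₁₀(r₂/r₁) drop.
L₂ = 82.9 − 20·log₁₀(21.2/2.2) = 82.9 − 19.678 = 63.22 dB SPL.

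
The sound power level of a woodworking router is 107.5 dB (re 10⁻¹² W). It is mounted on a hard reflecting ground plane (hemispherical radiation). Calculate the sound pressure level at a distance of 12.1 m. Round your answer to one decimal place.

77.9 dB

L_p = L_w − 10·log₁₀(2π·r²) with r = 12.1 m.
2π·r² = 919.9 m², 10·log₁₀ of that is 29.638 dB.
L_p = 107.5 − 29.638 = 77.86 dB.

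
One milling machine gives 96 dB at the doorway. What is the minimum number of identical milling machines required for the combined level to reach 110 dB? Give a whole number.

26

N identical sources give L₁ + 10·log₁₀ N, so require 10·log₁₀ N ≥ 110 − 96 = 14.0 dB.
N ≥ 10^(14.0/10) = 25.119, so N = 26.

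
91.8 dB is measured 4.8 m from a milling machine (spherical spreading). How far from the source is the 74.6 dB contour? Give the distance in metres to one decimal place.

Point-source spreading drops the level by 20·log₁₀(r₂/r₁); inverting, r₂/r₁ = 10^(ΔL/20).
r₂ = 4.8·10^((91.8−74.6)/20) = 4.8·10^(17.2/20) = 34.77 m.

34.8 m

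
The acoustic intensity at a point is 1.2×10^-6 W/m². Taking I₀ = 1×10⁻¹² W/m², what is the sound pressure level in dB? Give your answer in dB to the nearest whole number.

L = 10·log₁₀(I/I₀) = 10·log₁₀(1.2×10^-6/10⁻¹²) = 10·log₁₀(1.2×10^6).
L = 10·(0.0792 + 6) = 60.79 dB.

61 dB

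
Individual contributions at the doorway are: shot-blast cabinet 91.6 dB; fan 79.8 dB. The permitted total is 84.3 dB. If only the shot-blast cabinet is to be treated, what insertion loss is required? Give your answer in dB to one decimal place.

9.2 dB

Everything except the shot-blast cabinet sums to 10^(79.8/10) = 9.550e+07 in linear terms, 79.80 dB.
The limit corresponds to 10^(84.3/10) = 2.692e+08; subtracting the fixed part leaves 1.737e+08 for the shot-blast cabinet, i.e. 82.40 dB.
So the shot-blast cabinet must be reduced from 91.6 to 82.40 dB: IL = 9.20 dB.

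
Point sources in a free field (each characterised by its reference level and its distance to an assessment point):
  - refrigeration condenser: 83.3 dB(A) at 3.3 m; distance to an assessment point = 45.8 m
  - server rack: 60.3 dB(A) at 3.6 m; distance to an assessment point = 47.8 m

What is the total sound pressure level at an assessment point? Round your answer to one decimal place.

60.5 dB(A)

Propagate each source to the receiver with L = L_ref − 20·log₁₀(r/r_ref), then add intensities.
refrigeration condenser: 83.3 − 20·log₁₀(45.8/3.3) = 83.3 − 22.85 = 60.45 dB(A).
server rack: 60.3 − 20·log₁₀(47.8/3.6) = 60.3 − 22.46 = 37.84 dB(A).
Σ 10^(L/10) = 1.116e+06 → L_total = 10·log₁₀(1.116e+06) = 60.48 dB(A).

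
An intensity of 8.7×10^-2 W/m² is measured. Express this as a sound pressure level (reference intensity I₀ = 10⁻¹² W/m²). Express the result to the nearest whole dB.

109 dB

Dividing by I₀ shifts the exponent by 12: I/I₀ = 8.7×10^10.
L = 10·(0.9395 + 10) = 109.40 dB.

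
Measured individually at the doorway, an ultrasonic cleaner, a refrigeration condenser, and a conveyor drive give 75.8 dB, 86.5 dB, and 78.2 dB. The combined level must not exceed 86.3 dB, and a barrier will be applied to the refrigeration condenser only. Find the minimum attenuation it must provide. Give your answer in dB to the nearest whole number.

1 dB

The untreated sources together contribute 10^(75.8/10) + 10^(78.2/10) = 1.041e+08, i.e. 80.17 dB.
To meet 86.3 dB overall, the treated refrigeration condenser may contribute at most 10^(86.3/10) − 1.041e+08 = 3.225e+08, i.e. 85.09 dB.
So the refrigeration condenser must be reduced from 86.5 to 85.09 dB: IL = 1.41 dB.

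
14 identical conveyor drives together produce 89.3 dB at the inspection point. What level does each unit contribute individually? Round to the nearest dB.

78 dB

Dividing the total intensity by 14 lowers the level by 10·log₁₀ 14 = 11.461 dB: L₁ = 89.3 − 11.461.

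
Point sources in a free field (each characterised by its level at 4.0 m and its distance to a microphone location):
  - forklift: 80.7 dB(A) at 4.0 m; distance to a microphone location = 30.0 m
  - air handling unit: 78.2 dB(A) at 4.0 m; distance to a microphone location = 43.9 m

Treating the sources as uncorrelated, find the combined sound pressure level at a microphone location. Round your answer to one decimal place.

64.2 dB(A)

First find each source's level at the receiver (point-source: −20·log₁₀(r/r_ref)), then combine on an intensity basis.
forklift: 80.7 − 20·log₁₀(30.0/4.0) = 80.7 − 17.50 = 63.20 dB(A).
air handling unit: 78.2 − 20·log₁₀(43.9/4.0) = 78.2 − 20.81 = 57.39 dB(A).
Σ 10^(L/10) = 2.637e+06 → L_total = 10·log₁₀(2.637e+06) = 64.21 dB(A).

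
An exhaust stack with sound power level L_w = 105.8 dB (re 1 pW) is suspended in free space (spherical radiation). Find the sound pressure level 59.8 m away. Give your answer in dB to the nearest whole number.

Free-field spherical radiation: L_p = L_w − 10·log₁₀(4π·r²), r = 59.8 m.
4π·r² = 4.494e+04 m², 10·log₁₀ of that is 46.526 dB.
L_p = 105.8 − 46.526 = 59.27 dB.

59 dB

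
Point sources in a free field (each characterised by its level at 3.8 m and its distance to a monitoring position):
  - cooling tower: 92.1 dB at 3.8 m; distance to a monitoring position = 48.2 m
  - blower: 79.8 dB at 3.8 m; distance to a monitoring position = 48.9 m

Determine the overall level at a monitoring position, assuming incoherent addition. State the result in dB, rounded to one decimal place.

70.3 dB

First find each source's level at the receiver (point-source: −20·log₁₀(r/r_ref)), then combine on an intensity basis.
cooling tower: 92.1 − 20·log₁₀(48.2/3.8) = 92.1 − 22.07 = 70.03 dB.
blower: 79.8 − 20·log₁₀(48.9/3.8) = 79.8 − 22.19 = 57.61 dB.
Σ 10^(L/10) = 1.066e+07 → L_total = 10·log₁₀(1.066e+07) = 70.28 dB.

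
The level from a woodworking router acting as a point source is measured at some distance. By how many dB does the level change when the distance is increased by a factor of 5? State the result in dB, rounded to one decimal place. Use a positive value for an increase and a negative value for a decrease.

A point source loses 6 dB per doubling of distance; generally ΔL = −20·log₁₀(r₂/r₁).
ΔL = −20·log₁₀(5) = -13.98 dB.

-14.0 dB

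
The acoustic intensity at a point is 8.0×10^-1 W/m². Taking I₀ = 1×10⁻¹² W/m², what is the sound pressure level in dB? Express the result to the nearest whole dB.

L = 10·log₁₀(I/I₀) = 10·log₁₀(8.0×10^-1/10⁻¹²) = 10·log₁₀(8.0×10^11).
L = 10·(0.9031 + 11) = 119.03 dB.

119 dB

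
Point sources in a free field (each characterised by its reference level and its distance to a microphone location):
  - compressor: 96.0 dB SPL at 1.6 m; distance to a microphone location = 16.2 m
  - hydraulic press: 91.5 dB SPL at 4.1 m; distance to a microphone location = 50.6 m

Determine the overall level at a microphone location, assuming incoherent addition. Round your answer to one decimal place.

First find each source's level at the receiver (point-source: −20·log₁₀(r/r_ref)), then combine on an intensity basis.
compressor: 96.0 − 20·log₁₀(16.2/1.6) = 96.0 − 20.11 = 75.89 dB SPL.
hydraulic press: 91.5 − 20·log₁₀(50.6/4.1) = 91.5 − 21.83 = 69.67 dB SPL.
Σ 10^(L/10) = 4.811e+07 → L_total = 10·log₁₀(4.811e+07) = 76.82 dB SPL.

76.8 dB SPL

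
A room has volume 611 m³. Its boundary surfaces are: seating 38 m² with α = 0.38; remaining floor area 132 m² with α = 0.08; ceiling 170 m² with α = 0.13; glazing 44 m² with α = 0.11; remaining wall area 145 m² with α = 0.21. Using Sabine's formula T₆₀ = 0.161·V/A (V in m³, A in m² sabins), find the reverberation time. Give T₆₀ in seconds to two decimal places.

1.19 s

A = Σ Sᵢαᵢ = 38·0.38 + 132·0.08 + 170·0.13 + 44·0.11 + 145·0.21 = 82.39 m².
T₆₀ = 0.161 × 611 / 82.39 = 1.194 s.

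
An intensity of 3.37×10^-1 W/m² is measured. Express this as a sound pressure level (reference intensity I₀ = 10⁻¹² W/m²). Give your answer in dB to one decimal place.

L = 10·log₁₀(I/I₀) = 10·log₁₀(3.37×10^-1/10⁻¹²) = 10·log₁₀(3.37×10^11).
L = 10·(0.5276 + 11) = 115.28 dB.

115.3 dB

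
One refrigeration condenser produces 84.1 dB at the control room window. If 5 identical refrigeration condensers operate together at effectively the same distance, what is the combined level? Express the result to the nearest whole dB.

91 dB

With 5 equal, uncorrelated contributions the intensity is 5× that of one unit, giving a rise of 10·log₁₀ 5.
L_total = 84.1 + 10·log₁₀(5) = 84.1 + 6.990 = 91.09 dB.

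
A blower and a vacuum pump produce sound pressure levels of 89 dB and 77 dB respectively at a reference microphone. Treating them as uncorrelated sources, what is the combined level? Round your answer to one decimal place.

89.3 dB

Incoherent sources combine by intensity addition: L_total = 10·log₁₀(Σ 10^(L_i/10)).
Σ 10^(L/10) = 10^(89/10) + 10^(77/10) = 8.444e+08.
L_total = 10·log₁₀(8.444e+08) = 89.27 dB.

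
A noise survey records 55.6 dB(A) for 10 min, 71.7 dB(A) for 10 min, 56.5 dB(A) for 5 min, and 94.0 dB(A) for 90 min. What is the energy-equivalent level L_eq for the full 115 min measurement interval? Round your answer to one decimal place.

The energy average is taken in the linear domain: L_eq = 10·log₁₀[(Σ tᵢ·10^(Lᵢ/10))/T], T = 115 min.
Σ tᵢ·10^(Lᵢ/10) = 10·10^(55.6/10) + 10·10^(71.7/10) + 5·10^(56.5/10) + 90·10^(94.0/10) = 2.262e+11.
L_eq = 10·log₁₀(2.262e+11/115) = 92.94 dB(A).

92.9 dB(A)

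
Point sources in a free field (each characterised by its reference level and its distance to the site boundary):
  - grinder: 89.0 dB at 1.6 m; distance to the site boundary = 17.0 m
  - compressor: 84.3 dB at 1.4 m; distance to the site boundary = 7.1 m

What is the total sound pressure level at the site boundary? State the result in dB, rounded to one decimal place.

Apply inverse-square spreading to bring every level to the receiver, then sum 10^(L/10).
grinder: 89.0 − 20·log₁₀(17.0/1.6) = 89.0 − 20.53 = 68.47 dB.
compressor: 84.3 − 20·log₁₀(7.1/1.4) = 84.3 − 14.10 = 70.20 dB.
Σ 10^(L/10) = 1.750e+07 → L_total = 10·log₁₀(1.750e+07) = 72.43 dB.

72.4 dB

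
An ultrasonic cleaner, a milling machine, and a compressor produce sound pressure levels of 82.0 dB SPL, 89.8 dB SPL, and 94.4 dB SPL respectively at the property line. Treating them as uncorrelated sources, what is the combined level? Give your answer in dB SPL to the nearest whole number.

Incoherent sources combine by intensity addition: L_total = 10·log₁₀(Σ 10^(L_i/10)).
Σ 10^(L/10) = 10^(82.0/10) + 10^(89.8/10) + 10^(94.4/10) = 3.868e+09.
L_total = 10·log₁₀(3.868e+09) = 95.87 dB SPL.

96 dB SPL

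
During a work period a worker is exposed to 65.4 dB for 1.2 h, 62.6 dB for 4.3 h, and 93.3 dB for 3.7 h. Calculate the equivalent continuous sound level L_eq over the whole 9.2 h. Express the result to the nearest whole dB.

L_eq = 10·log₁₀[(1/T)·Σ tᵢ·10^(Lᵢ/10)] with T = 9.2 h.
Σ tᵢ·10^(Lᵢ/10) = 1.2·10^(65.4/10) + 4.3·10^(62.6/10) + 3.7·10^(93.3/10) = 7.922e+09.
L_eq = 10·log₁₀(7.922e+09/9.2) = 89.35 dB.

89 dB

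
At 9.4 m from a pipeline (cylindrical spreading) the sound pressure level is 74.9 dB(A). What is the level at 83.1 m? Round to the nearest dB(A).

65 dB(A)

Line-source attenuation: ΔL = 10·log₁₀(r₂/r₁) = 10·log₁₀(83.1/9.4) = 9.465 dB.
L₂ = 74.9 − 10·log₁₀(83.1/9.4) = 74.9 − 9.465 = 65.44 dB(A).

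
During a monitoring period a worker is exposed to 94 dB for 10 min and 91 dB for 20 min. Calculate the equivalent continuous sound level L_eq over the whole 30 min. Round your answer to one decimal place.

92.2 dB

L_eq = 10·log₁₀[(1/T)·Σ tᵢ·10^(Lᵢ/10)] with T = 30 min.
Σ tᵢ·10^(Lᵢ/10) = 10·10^(94/10) + 20·10^(91/10) = 5.030e+10.
L_eq = 10·log₁₀(5.030e+10/30) = 92.24 dB.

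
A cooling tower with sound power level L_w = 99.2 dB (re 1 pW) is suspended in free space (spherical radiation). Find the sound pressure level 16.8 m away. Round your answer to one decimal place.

63.7 dB

L_p = L_w − 10·log₁₀(4π·r²) with r = 16.8 m.
4π·r² = 3547 m², 10·log₁₀ of that is 35.498 dB.
L_p = 99.2 − 35.498 = 63.70 dB.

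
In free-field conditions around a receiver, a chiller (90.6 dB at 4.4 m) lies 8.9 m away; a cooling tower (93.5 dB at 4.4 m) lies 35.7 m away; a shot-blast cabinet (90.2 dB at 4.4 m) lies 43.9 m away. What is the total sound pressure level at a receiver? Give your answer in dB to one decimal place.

85.1 dB

Apply inverse-square spreading to bring every level to the receiver, then sum 10^(L/10).
chiller: 90.6 − 20·log₁₀(8.9/4.4) = 90.6 − 6.12 = 84.48 dB.
cooling tower: 93.5 − 20·log₁₀(35.7/4.4) = 93.5 − 18.18 = 75.32 dB.
shot-blast cabinet: 90.2 − 20·log₁₀(43.9/4.4) = 90.2 − 19.98 = 70.22 dB.
Σ 10^(L/10) = 3.252e+08 → L_total = 10·log₁₀(3.252e+08) = 85.12 dB.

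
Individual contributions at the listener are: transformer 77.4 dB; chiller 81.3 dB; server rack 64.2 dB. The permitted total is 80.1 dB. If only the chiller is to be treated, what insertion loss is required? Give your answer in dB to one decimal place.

The untreated sources together contribute 10^(77.4/10) + 10^(64.2/10) = 5.758e+07, i.e. 77.60 dB.
To meet 80.1 dB overall, the treated chiller may contribute at most 10^(80.1/10) − 5.758e+07 = 4.474e+07, i.e. 76.51 dB.
Required insertion loss = 81.3 − 76.51 = 4.79 dB.

4.8 dB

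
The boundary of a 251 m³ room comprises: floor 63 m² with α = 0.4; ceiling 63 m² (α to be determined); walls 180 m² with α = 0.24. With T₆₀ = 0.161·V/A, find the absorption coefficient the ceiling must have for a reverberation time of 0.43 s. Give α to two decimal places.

0.41

Required total absorption A = 0.161·251/0.43 = 93.98 m².
Absorption from the other surfaces = 63·0.4 + 180·0.24 = 68.40 m², so the ceiling must supply 25.58 m² over 63 m².
α = 25.58/63 = 0.406.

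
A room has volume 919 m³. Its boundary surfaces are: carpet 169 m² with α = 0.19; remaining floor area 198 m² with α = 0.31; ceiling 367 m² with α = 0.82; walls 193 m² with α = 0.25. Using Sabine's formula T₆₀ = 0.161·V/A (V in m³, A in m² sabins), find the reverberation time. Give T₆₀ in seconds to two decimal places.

Total absorption A = 169·0.19 + 198·0.31 + 367·0.82 + 193·0.25 = 442.68 m² sabins.
T₆₀ = 0.161·V/A = 0.161·919/442.68 = 0.334 s.

0.33 s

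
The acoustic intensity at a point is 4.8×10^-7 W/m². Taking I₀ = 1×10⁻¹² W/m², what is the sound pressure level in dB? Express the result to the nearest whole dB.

I/I₀ = 4.8×10^-7/10⁻¹² = 4.8×10^5, and L = 10·log₁₀(I/I₀).
L = 10·(0.6812 + 5) = 56.81 dB.

57 dB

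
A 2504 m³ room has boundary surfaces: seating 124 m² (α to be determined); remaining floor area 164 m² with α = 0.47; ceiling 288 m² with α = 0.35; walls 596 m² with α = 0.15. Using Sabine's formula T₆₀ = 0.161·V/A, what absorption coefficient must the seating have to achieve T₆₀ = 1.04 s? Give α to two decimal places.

Required total absorption A = 0.161·2504/1.04 = 387.64 m².
Absorption from the other surfaces = 164·0.47 + 288·0.35 + 596·0.15 = 267.28 m², so the seating must supply 120.36 m² over 124 m².
α = 120.36/124 = 0.971.

0.97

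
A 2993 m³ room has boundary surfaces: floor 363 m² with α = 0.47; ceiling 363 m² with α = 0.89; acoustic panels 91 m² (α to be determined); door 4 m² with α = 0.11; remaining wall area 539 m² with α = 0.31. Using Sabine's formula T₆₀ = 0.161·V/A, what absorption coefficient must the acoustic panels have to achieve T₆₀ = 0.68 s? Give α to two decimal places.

Required total absorption A = 0.161·2993/0.68 = 708.64 m².
Absorption from the other surfaces = 363·0.47 + 363·0.89 + 4·0.11 + 539·0.31 = 661.21 m², so the acoustic panels must supply 47.43 m² over 91 m².
α = 47.43/91 = 0.521.

0.52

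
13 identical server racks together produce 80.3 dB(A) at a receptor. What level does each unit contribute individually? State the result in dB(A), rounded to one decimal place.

13 equal contributions raise the level by 10·log₁₀ 13 = 11.139 dB, so each unit alone gives 80.3 − 11.139.

69.2 dB(A)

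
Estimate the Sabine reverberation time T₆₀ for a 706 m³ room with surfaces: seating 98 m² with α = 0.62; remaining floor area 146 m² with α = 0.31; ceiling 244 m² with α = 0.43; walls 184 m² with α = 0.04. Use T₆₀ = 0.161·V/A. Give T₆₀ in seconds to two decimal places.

0.52 s

A = Σ Sᵢαᵢ = 98·0.62 + 146·0.31 + 244·0.43 + 184·0.04 = 218.30 m².
T₆₀ = 0.161·V/A = 0.161·706/218.30 = 0.521 s.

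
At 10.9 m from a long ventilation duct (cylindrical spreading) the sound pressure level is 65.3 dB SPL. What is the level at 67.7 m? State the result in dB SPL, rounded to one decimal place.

Line-source attenuation: ΔL = 10·log₁₀(r₂/r₁) = 10·log₁₀(67.7/10.9) = 7.932 dB.
L₂ = 65.3 − 10·log₁₀(67.7/10.9) = 65.3 − 7.932 = 57.37 dB SPL.

57.4 dB SPL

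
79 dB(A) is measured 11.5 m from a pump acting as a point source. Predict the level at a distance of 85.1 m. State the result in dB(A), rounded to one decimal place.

61.6 dB(A)

Spherical spreading from a point source gives a 20·log₁₀(r₂/r₁) drop.
L₂ = 79 − 20·log₁₀(85.1/11.5) = 79 − 17.385 = 61.62 dB(A).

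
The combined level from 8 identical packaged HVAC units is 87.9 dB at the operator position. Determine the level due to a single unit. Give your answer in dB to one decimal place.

78.9 dB

Dividing the total intensity by 8 lowers the level by 10·log₁₀ 8 = 9.031 dB: L₁ = 87.9 − 9.031.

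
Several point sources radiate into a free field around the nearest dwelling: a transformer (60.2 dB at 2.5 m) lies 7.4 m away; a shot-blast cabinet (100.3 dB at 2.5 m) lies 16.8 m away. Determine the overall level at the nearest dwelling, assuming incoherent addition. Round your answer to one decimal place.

83.8 dB

Propagate each source to the receiver with L = L_ref − 20·log₁₀(r/r_ref), then add intensities.
transformer: 60.2 − 20·log₁₀(7.4/2.5) = 60.2 − 9.43 = 50.77 dB.
shot-blast cabinet: 100.3 − 20·log₁₀(16.8/2.5) = 100.3 − 16.55 = 83.75 dB.
Σ 10^(L/10) = 2.374e+08 → L_total = 10·log₁₀(2.374e+08) = 83.75 dB.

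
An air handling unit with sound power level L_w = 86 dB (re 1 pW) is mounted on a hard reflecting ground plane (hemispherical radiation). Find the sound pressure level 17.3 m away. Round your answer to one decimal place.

53.3 dB

L_p = L_w − 10·log₁₀(2π·r²) with r = 17.3 m.
2π·r² = 1880 m², 10·log₁₀ of that is 32.743 dB.
L_p = 86 − 32.743 = 53.26 dB.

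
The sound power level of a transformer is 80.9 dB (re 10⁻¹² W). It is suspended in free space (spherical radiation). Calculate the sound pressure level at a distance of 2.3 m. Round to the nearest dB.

63 dB

Free-field spherical radiation: L_p = L_w − 10·log₁₀(4π·r²), r = 2.3 m.
4π·r² = 66.48 m², 10·log₁₀ of that is 18.227 dB.
L_p = 80.9 − 18.227 = 62.67 dB.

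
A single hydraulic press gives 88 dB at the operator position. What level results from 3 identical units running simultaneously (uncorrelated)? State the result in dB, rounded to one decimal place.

92.8 dB

With 3 equal, uncorrelated contributions the intensity is 3× that of one unit, giving a rise of 10·log₁₀ 3.
L_total = 88 + 10·log₁₀(3) = 88 + 4.771 = 92.77 dB.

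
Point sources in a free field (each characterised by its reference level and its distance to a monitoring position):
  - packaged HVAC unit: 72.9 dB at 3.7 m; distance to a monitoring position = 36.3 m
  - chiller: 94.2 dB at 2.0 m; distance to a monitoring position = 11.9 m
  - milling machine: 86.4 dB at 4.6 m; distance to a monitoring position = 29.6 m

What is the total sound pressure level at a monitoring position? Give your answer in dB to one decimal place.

79.3 dB

Apply inverse-square spreading to bring every level to the receiver, then sum 10^(L/10).
packaged HVAC unit: 72.9 − 20·log₁₀(36.3/3.7) = 72.9 − 19.83 = 53.07 dB.
chiller: 94.2 − 20·log₁₀(11.9/2.0) = 94.2 − 15.49 = 78.71 dB.
milling machine: 86.4 − 20·log₁₀(29.6/4.6) = 86.4 − 16.17 = 70.23 dB.
Σ 10^(L/10) = 8.504e+07 → L_total = 10·log₁₀(8.504e+07) = 79.30 dB.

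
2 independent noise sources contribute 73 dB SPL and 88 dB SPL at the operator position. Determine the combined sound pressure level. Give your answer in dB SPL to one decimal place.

For uncorrelated sources the intensities add, so convert each level to linear form, sum, and take 10·log₁₀ of the total.
Σ 10^(L/10) = 10^(73/10) + 10^(88/10) = 6.509e+08.
L_total = 10·log₁₀(6.509e+08) = 88.14 dB SPL.

88.1 dB SPL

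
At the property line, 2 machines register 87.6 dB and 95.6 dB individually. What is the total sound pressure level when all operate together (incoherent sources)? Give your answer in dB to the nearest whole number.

Incoherent sources combine by intensity addition: L_total = 10·log₁₀(Σ 10^(L_i/10)).
Σ 10^(L/10) = 10^(87.6/10) + 10^(95.6/10) = 4.206e+09.
L_total = 10·log₁₀(4.206e+09) = 96.24 dB.

96 dB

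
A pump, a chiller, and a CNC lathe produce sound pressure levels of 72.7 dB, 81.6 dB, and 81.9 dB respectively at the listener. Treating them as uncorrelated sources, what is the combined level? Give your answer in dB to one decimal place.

85.0 dB

For uncorrelated sources the intensities add, so convert each level to linear form, sum, and take 10·log₁₀ of the total.
Σ 10^(L/10) = 10^(72.7/10) + 10^(81.6/10) + 10^(81.9/10) = 3.180e+08.
L_total = 10·log₁₀(3.180e+08) = 85.02 dB.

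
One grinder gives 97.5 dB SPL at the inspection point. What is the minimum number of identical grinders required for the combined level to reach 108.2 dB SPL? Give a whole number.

12

Need L₁ + 10·log₁₀ N ≥ 108.2, i.e. log₁₀ N ≥ 1.07.
N ≥ 10^(10.7/10) = 11.749, so N = 12.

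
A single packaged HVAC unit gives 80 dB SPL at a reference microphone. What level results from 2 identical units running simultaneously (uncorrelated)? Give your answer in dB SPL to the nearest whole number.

N identical incoherent sources raise the level by 10·log₁₀ N.
L_total = 80 + 10·log₁₀(2) = 80 + 3.010 = 83.01 dB SPL.

83 dB SPL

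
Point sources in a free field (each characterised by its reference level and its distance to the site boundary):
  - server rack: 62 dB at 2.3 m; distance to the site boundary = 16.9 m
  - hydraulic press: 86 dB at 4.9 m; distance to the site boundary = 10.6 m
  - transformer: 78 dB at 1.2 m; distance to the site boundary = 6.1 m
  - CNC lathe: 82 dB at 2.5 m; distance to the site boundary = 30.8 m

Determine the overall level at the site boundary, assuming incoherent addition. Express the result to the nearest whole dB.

79 dB

Apply inverse-square spreading to bring every level to the receiver, then sum 10^(L/10).
server rack: 62 − 20·log₁₀(16.9/2.3) = 62 − 17.32 = 44.68 dB.
hydraulic press: 86 − 20·log₁₀(10.6/4.9) = 86 − 6.70 = 79.30 dB.
transformer: 78 − 20·log₁₀(6.1/1.2) = 78 − 14.12 = 63.88 dB.
CNC lathe: 82 − 20·log₁₀(30.8/2.5) = 82 − 21.81 = 60.19 dB.
Σ 10^(L/10) = 8.859e+07 → L_total = 10·log₁₀(8.859e+07) = 79.47 dB.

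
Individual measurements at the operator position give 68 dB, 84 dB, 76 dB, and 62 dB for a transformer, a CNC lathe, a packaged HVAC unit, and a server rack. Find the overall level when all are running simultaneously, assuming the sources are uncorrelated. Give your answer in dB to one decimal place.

Incoherent sources combine by intensity addition: L_total = 10·log₁₀(Σ 10^(L_i/10)).
Σ 10^(L/10) = 10^(68/10) + 10^(84/10) + 10^(76/10) + 10^(62/10) = 2.989e+08.
L_total = 10·log₁₀(2.989e+08) = 84.76 dB.

84.8 dB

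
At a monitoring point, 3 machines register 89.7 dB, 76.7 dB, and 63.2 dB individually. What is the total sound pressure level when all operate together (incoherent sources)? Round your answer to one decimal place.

89.9 dB

For uncorrelated sources the intensities add, so convert each level to linear form, sum, and take 10·log₁₀ of the total.
Σ 10^(L/10) = 10^(89.7/10) + 10^(76.7/10) + 10^(63.2/10) = 9.821e+08.
L_total = 10·log₁₀(9.821e+08) = 89.92 dB.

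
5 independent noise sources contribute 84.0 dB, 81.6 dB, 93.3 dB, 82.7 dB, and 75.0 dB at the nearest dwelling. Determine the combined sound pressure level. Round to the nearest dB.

For uncorrelated sources the intensities add, so convert each level to linear form, sum, and take 10·log₁₀ of the total.
Σ 10^(L/10) = 10^(84.0/10) + 10^(81.6/10) + 10^(93.3/10) + 10^(82.7/10) + 10^(75.0/10) = 2.752e+09.
L_total = 10·log₁₀(2.752e+09) = 94.40 dB.

94 dB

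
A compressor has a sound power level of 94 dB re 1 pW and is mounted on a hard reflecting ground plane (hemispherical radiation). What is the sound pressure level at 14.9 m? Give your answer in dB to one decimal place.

62.6 dB

The power spreads over a hemisphere of area 2π·r², so L_p = L_w − 10·log₁₀(2π·r²).
2π·r² = 1395 m², 10·log₁₀ of that is 31.446 dB.
L_p = 94 − 31.446 = 62.55 dB.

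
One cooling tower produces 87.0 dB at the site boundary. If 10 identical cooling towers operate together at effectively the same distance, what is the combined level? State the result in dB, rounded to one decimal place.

N identical incoherent sources raise the level by 10·log₁₀ N.
L_total = 87.0 + 10·log₁₀(10) = 87.0 + 10.000 = 97.00 dB.

97.0 dB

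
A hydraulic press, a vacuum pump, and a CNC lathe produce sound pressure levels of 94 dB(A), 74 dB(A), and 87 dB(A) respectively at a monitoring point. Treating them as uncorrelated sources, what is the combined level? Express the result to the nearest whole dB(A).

For uncorrelated sources the intensities add, so convert each level to linear form, sum, and take 10·log₁₀ of the total.
Σ 10^(L/10) = 10^(94/10) + 10^(74/10) + 10^(87/10) = 3.038e+09.
L_total = 10·log₁₀(3.038e+09) = 94.83 dB(A).

95 dB(A)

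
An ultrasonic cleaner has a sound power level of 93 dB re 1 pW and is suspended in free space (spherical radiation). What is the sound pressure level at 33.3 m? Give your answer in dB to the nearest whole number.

52 dB

Free-field spherical radiation: L_p = L_w − 10·log₁₀(4π·r²), r = 33.3 m.
4π·r² = 1.393e+04 m², 10·log₁₀ of that is 41.441 dB.
L_p = 93 − 41.441 = 51.56 dB.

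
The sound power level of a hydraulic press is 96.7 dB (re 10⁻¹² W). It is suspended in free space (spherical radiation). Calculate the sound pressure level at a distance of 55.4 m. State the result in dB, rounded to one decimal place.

L_p = L_w − 10·log₁₀(4π·r²) with r = 55.4 m.
4π·r² = 3.857e+04 m², 10·log₁₀ of that is 45.862 dB.
L_p = 96.7 − 45.862 = 50.84 dB.

50.8 dB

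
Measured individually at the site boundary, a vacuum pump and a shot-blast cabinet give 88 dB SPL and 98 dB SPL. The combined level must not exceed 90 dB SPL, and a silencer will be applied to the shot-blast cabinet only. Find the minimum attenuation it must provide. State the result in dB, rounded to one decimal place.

Fixed contribution from the other source: Σ 10^(L/10) = 10^(88/10) = 6.310e+08 (88.00 dB SPL).
The limit corresponds to 10^(90/10) = 1.000e+09; subtracting the fixed part leaves 3.690e+08 for the shot-blast cabinet, i.e. 85.67 dB SPL.
Required insertion loss = 98 − 85.67 = 12.33 dB.

12.3 dB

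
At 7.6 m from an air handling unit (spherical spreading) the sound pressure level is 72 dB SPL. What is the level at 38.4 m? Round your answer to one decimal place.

57.9 dB SPL

For a point source, L₂ = L₁ − 20·log₁₀(r₂/r₁).
L₂ = 72 − 20·log₁₀(38.4/7.6) = 72 − 14.070 = 57.93 dB SPL.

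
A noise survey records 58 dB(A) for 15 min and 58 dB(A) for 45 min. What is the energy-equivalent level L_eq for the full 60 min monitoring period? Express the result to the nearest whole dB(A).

58 dB(A)

L_eq = 10·log₁₀[(1/T)·Σ tᵢ·10^(Lᵢ/10)] with T = 60 min.
Σ tᵢ·10^(Lᵢ/10) = 15·10^(58/10) + 45·10^(58/10) = 3.786e+07.
L_eq = 10·log₁₀(3.786e+07/60) = 58.00 dB(A).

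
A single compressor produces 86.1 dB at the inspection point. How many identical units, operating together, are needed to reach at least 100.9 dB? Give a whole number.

The shortfall is 100.9 − 86.1 = 14.8 dB, and N units add 10·log₁₀ N, so need 10·log₁₀ N ≥ 14.8.
N ≥ 10^(14.8/10) = 30.200, so N = 31.

31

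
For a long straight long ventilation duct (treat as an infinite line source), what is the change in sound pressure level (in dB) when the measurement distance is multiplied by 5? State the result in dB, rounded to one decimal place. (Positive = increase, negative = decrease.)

A line source loses 3 dB per doubling of distance; generally ΔL = −10·log₁₀(r₂/r₁).
ΔL = −10·log₁₀(5) = -6.99 dB.

-7.0 dB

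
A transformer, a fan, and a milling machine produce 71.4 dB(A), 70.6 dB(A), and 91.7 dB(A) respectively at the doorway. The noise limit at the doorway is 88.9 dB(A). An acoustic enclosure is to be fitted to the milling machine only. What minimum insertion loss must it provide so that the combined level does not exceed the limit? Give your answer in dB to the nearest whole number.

3 dB

Everything except the milling machine sums to 10^(71.4/10) + 10^(70.6/10) = 2.529e+07 in linear terms, 74.03 dB(A).
To meet 88.9 dB(A) overall, the treated milling machine may contribute at most 10^(88.9/10) − 2.529e+07 = 7.510e+08, i.e. 88.76 dB(A).
So the milling machine must be reduced from 91.7 to 88.76 dB(A): IL = 2.94 dB.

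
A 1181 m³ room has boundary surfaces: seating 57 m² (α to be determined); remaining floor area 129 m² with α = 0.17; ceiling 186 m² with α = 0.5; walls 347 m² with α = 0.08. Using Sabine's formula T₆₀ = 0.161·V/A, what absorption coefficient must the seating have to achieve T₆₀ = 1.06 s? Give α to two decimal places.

0.64

A = 0.161·V/T₆₀ = 0.161·1181/1.06 = 179.38 m² sabins.
Absorption from the other surfaces = 129·0.17 + 186·0.5 + 347·0.08 = 142.69 m², so the seating must supply 36.69 m² over 57 m².
α = 36.69/57 = 0.644.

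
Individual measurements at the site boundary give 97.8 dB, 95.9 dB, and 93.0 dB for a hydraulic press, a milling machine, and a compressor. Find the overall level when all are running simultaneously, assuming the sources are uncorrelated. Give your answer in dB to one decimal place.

100.8 dB

Incoherent sources combine by intensity addition: L_total = 10·log₁₀(Σ 10^(L_i/10)).
Σ 10^(L/10) = 10^(97.8/10) + 10^(95.9/10) + 10^(93.0/10) = 1.191e+10.
L_total = 10·log₁₀(1.191e+10) = 100.76 dB.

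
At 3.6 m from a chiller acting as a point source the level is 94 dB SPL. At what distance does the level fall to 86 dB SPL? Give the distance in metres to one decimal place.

9.0 m

Point-source spreading drops the level by 20·log₁₀(r₂/r₁); inverting, r₂/r₁ = 10^(ΔL/20).
r₂ = 3.6·10^((94−86)/20) = 3.6·10^(8.0/20) = 9.04 m.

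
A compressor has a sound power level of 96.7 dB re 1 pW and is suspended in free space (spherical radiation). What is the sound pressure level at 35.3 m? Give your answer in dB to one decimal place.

54.8 dB

Free-field spherical radiation: L_p = L_w − 10·log₁₀(4π·r²), r = 35.3 m.
4π·r² = 1.566e+04 m², 10·log₁₀ of that is 41.948 dB.
L_p = 96.7 − 41.948 = 54.75 dB.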